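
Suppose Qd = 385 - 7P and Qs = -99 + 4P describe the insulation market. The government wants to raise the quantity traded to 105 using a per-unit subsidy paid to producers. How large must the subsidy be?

At Q = 105, invert demand for the buyer price: Pb = (385 − 105)/7 = 40; invert supply for the seller price: Ps = (105 − (-99))/4 = 51.
The subsidy must fill the gap: s = Ps − Pb = 51 − 40 = 11.

Required subsidy s = 11 per unit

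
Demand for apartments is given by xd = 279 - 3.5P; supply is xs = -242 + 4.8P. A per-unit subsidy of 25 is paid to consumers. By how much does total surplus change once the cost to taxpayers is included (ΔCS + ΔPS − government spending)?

Net change in total surplus = -52500/83

Pre-subsidy: 279 - 3.5P = -242 + 4.8P gives P* = 5210/83, x* = 4922/83.
With the rebate, buyers effectively pay Pb = Ps − 25, where Ps is the price sellers receive.
Demand in terms of Ps becomes xd = 279 − 3.5(Ps − 25) = 366.5 - 3.5Ps. Setting this equal to supply: 366.5 - 3.5Ps = -242 + 4.8Ps, so Ps = 6085/83.
Buyers pay Pb = 6085/83 − 25 = 4010/83; x' = -242 + 4.8·(6085/83) = 9122/83.
ΔCS = ½(4922/83 + 9122/83)(5210/83 − 4010/83) = 8426400/6889; ΔPS = ½(4922/83 + 9122/83)(6085/83 − 5210/83) = 6144250/6889.
Government spending = 25 × 9122/83 = 228050/83.
Net change = 8426400/6889 + 6144250/6889 − 228050/83 = -52500/83. The loss equals the DWL triangle ½·25·4200/83.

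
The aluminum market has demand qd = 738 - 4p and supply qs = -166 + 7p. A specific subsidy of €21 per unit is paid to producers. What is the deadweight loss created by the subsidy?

Deadweight loss = 6174/11

Pre-subsidy: 738 - 4p = -166 + 7p gives p* = 904/11, q* = 4502/11.
With the subsidy, sellers receive ps = pb + 21 for each unit, where pb is the price buyers pay.
Supply in terms of pb becomes qs = -166 + 7(pb + 21) = -19 + 7pb. Setting this equal to demand: 738 - 4pb = -19 + 7pb, so pb = 757/11.
Sellers receive ps = 757/11 + 21 = 988/11; q' = 738 − 4·(757/11) = 5090/11.
The subsidy expands output by 5090/11 − 4502/11 = 588/11 past the efficient level; on those units the gap between marginal cost and willingness to pay runs from 0 up to 21.
DWL = ½ × 21 × 588/11 = 6174/11.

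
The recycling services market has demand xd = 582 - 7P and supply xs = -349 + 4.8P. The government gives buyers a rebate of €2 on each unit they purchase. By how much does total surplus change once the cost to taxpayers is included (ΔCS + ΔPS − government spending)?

Net change in total surplus = -336/59

Pre-subsidy: 582 - 7P = -349 + 4.8P gives P* = 4655/59, x* = 1753/59.
With the rebate, buyers effectively pay Pb = Ps − 2, where Ps is the price sellers receive.
Demand in terms of Ps becomes xd = 582 − 7(Ps − 2) = 596 - 7Ps. Setting this equal to supply: 596 - 7Ps = -349 + 4.8Ps, so Ps = 4725/59.
Buyers pay Pb = 4725/59 − 2 = 4607/59; x' = -349 + 4.8·(4725/59) = 2089/59.
ΔCS = ½(1753/59 + 2089/59)(4655/59 − 4607/59) = 92208/3481; ΔPS = ½(1753/59 + 2089/59)(4725/59 − 4655/59) = 134470/3481.
Government spending = 2 × 2089/59 = 4178/59.
Net change = 92208/3481 + 134470/3481 − 4178/59 = -336/59. The loss equals the DWL triangle ½·2·336/59.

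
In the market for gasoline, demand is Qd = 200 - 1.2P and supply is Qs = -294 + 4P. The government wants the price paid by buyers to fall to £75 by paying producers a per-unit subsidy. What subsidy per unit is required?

At a buyer price of 75, quantity demanded is 200 − 1.2·75 = 110.
Sellers supply 110 only when they receive Ps with -294 + 4·Ps = 110, i.e. Ps = 101.
s = Ps − Pb = 101 − 75 = 26.

Required subsidy s = £26 per unit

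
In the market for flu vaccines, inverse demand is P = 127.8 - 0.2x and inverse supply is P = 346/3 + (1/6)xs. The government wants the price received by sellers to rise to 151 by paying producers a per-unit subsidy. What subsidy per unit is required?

Required subsidy s = 66 per unit

At a seller price of 151, quantity supplied is -692 + 6·151 = 214.
Buyers absorb 214 only when they pay Pb = 127.8 − 0.2·214 = 85.
s = Ps − Pb = 151 − 85 = 66.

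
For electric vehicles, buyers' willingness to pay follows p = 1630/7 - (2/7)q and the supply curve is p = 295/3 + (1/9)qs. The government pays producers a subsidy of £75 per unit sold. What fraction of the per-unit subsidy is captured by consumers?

Pre-subsidy: 1630/7 - (2/7)q = 295/3 + (1/9)q gives q* = 339 and p* = 136.
With the subsidy, sellers receive ps = pb + 75 for each unit, where pb is the price buyers pay.
On the curves, pb = 1630/7 - (2/7)q and ps = 295/3 + (1/9)q; the wedge ps − pb = 75 gives 295/3 + (1/9)q − (1630/7 - (2/7)q) = 75, so q' = 528.
Then pb = 1630/7 − (2/7)·528 = 82 and ps = 295/3 + (1/9)·528 = 157.
Buyers' price falls by p* − pb = 136 − 82 = 54; sellers' price rises by ps − p* = 157 − 136 = 21.
So consumers capture 54/75 = 0.72 of each unit of subsidy.

Consumer share = 0.72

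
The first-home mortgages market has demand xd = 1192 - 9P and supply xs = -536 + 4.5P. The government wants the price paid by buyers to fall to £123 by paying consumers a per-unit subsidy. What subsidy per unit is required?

Required subsidy s = £15 per unit

At a buyer price of 123, quantity demanded is 1192 − 9·123 = 85.
Sellers supply 85 only when they receive Ps with -536 + 4.5·Ps = 85, i.e. Ps = 138.
s = Ps − Pb = 138 − 123 = 15.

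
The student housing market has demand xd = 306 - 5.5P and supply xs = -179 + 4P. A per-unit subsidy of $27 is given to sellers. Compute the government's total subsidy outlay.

Pre-subsidy: 306 - 5.5P = -179 + 4P gives P* = 970/19, x* = 479/19.
With the subsidy, sellers receive Ps = Pb + 27 for each unit, where Pb is the price buyers pay.
Supply in terms of Pb becomes xs = -179 + 4(Pb + 27) = -71 + 4Pb. Setting this equal to demand: 306 - 5.5Pb = -71 + 4Pb, so Pb = 754/19.
Sellers receive Ps = 754/19 + 27 = 1267/19; x' = 306 − 5.5·(754/19) = 1667/19.
Government outlay = subsidy × quantity = 27 × 1667/19 = 45009/19.

Government cost = 45009/19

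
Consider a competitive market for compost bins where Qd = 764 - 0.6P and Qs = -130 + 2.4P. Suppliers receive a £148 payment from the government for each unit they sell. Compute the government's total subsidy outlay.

Pre-subsidy: 764 - 0.6P = -130 + 2.4P gives P* = 298, Q* = 585.2.
With the subsidy, sellers receive Ps = Pb + 148 for each unit, where Pb is the price buyers pay.
Supply in terms of Pb becomes Qs = -130 + 2.4(Pb + 148) = 225.2 + 2.4Pb. Setting this equal to demand: 764 - 0.6Pb = 225.2 + 2.4Pb, so Pb = 179.6.
Sellers receive Ps = 179.6 + 148 = 327.6; Q' = 764 − 0.6·179.6 = 656.24.
Government outlay = subsidy × quantity = 148 × 656.24 = 97123.52.

Government cost = £97123.52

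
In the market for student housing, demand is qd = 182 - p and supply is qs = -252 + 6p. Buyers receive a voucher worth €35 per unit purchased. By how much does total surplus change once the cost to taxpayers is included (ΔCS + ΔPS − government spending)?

Pre-subsidy: 182 - p = -252 + 6p gives p* = 62, q* = 120.
With the rebate, buyers effectively pay pb = ps − 35, where ps is the price sellers receive.
Demand in terms of ps becomes qd = 182 − 1(ps − 35) = 217 - ps. Setting this equal to supply: 217 - ps = -252 + 6ps, so ps = 67.
Buyers pay pb = 67 − 35 = 32; q' = -252 + 6·67 = 150.
ΔCS = ½(120 + 150)(62 − 32) = 4050; ΔPS = ½(120 + 150)(67 − 62) = 675.
Government spending = 35 × 150 = 5250.
Net change = 4050 + 675 − 5250 = -525. The loss equals the DWL triangle ½·35·30.

Net change in total surplus = -€525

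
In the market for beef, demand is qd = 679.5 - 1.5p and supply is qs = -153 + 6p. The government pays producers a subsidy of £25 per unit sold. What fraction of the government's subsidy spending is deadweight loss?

Pre-subsidy: 679.5 - 1.5p = -153 + 6p gives p* = 111, q* = 513.
With the subsidy, sellers receive ps = pb + 25 for each unit, where pb is the price buyers pay.
Supply in terms of pb becomes qs = -153 + 6(pb + 25) = -3 + 6pb. Setting this equal to demand: 679.5 - 1.5pb = -3 + 6pb, so pb = 91.
Sellers receive ps = 91 + 25 = 116; q' = 679.5 − 1.5·91 = 543.
ΔCS = ½(513 + 543)(111 − 91) = 10560; ΔPS = ½(513 + 543)(116 − 111) = 2640.
Government spending = 25 × 543 = 13575.
DWL = ½ × 25 × (543 − 513) = 375; fraction = 375 / 13575 = 5/181.

DWL / government spending = 5/181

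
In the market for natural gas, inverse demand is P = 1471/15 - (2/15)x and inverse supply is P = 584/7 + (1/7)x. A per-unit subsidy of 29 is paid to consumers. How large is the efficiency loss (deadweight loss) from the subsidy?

Deadweight loss = 1522.5

Pre-subsidy: 1471/15 - (2/15)x = 584/7 + (1/7)x gives x* = 53 and P* = 91.
With the rebate, buyers effectively pay Pb = Ps − 29, where Ps is the price sellers receive.
On the curves, Pb = 1471/15 - (2/15)x and Ps = 584/7 + (1/7)x; the wedge Ps − Pb = 29 gives 584/7 + (1/7)x − (1471/15 - (2/15)x) = 29, so x' = 158.
Then Pb = 1471/15 − (2/15)·158 = 77 and Ps = 584/7 + (1/7)·158 = 106.
The subsidy expands output by 158 − 53 = 105 past the efficient level; on those units the gap between marginal cost and willingness to pay runs from 0 up to 29.
DWL = ½ × 29 × 105 = 1522.5.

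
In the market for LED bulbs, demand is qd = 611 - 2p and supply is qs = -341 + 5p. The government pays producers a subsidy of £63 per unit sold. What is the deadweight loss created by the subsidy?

Pre-subsidy: 611 - 2p = -341 + 5p gives p* = 136, q* = 339.
With the subsidy, sellers receive ps = pb + 63 for each unit, where pb is the price buyers pay.
Supply in terms of pb becomes qs = -341 + 5(pb + 63) = -26 + 5pb. Setting this equal to demand: 611 - 2pb = -26 + 5pb, so pb = 91.
Sellers receive ps = 91 + 63 = 154; q' = 611 − 2·91 = 429.
The subsidy expands output by 429 − 339 = 90 past the efficient level; on those units the gap between marginal cost and willingness to pay runs from 0 up to 63.
DWL = ½ × 63 × 90 = 2835.

Deadweight loss = £2835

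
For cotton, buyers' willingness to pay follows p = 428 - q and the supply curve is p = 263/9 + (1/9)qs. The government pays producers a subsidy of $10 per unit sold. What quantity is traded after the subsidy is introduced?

q' = 367.9

Pre-subsidy: 428 - q = 263/9 + (1/9)q gives q* = 358.9 and p* = 69.1.
With the subsidy, sellers receive ps = pb + 10 for each unit, where pb is the price buyers pay.
On the curves, pb = 428 - q and ps = 263/9 + (1/9)q; the wedge ps − pb = 10 gives 263/9 + (1/9)q − (428 - q) = 10, so q' = 367.9.
Then pb = 428 − 1·367.9 = 60.1 and ps = 263/9 + (1/9)·367.9 = 70.1.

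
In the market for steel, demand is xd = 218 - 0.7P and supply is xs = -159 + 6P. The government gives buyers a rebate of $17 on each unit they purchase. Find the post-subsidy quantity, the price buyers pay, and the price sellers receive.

x' = 12681/67; buyers pay 2750/67; sellers receive 3889/67

Pre-subsidy: 218 - 0.7P = -159 + 6P gives P* = 3770/67, x* = 11967/67.
With the rebate, buyers effectively pay Pb = Ps − 17, where Ps is the price sellers receive.
Demand in terms of Ps becomes xd = 218 − 0.7(Ps − 17) = 229.9 - 0.7Ps. Setting this equal to supply: 229.9 - 0.7Ps = -159 + 6Ps, so Ps = 3889/67.
Buyers pay Pb = 3889/67 − 17 = 2750/67; x' = -159 + 6·(3889/67) = 12681/67.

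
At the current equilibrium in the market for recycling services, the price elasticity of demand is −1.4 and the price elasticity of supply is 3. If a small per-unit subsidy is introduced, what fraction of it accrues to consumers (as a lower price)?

For a small subsidy around the equilibrium, the benefit split depends on the relative slopes, which at a point are proportional to the elasticities.
Buyer share = εs/(εs + |εd|) = 3/(3 + 1.4) = 15/22; seller share = |εd|/(εs + |εd|) = 7/22.

Consumer share = 15/22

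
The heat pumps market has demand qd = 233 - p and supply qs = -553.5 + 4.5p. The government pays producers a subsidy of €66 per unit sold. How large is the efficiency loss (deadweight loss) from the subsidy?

Deadweight loss = €1782

Pre-subsidy: 233 - p = -553.5 + 4.5p gives p* = 143, q* = 90.
With the subsidy, sellers receive ps = pb + 66 for each unit, where pb is the price buyers pay.
Supply in terms of pb becomes qs = -553.5 + 4.5(pb + 66) = -256.5 + 4.5pb. Setting this equal to demand: 233 - pb = -256.5 + 4.5pb, so pb = 89.
Sellers receive ps = 89 + 66 = 155; q' = 233 − 1·89 = 144.
The subsidy expands output by 144 − 90 = 54 past the efficient level; on those units the gap between marginal cost and willingness to pay runs from 0 up to 66.
DWL = ½ × 66 × 54 = 1782.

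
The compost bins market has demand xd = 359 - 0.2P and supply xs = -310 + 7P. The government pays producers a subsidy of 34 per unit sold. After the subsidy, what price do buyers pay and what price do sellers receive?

Buyers pay 2155/36; sellers receive 3379/36

Pre-subsidy: 359 - 0.2P = -310 + 7P gives P* = 1115/12, x* = 4085/12.
With the subsidy, sellers receive Ps = Pb + 34 for each unit, where Pb is the price buyers pay.
Supply in terms of Pb becomes xs = -310 + 7(Pb + 34) = -72 + 7Pb. Setting this equal to demand: 359 - 0.2Pb = -72 + 7Pb, so Pb = 2155/36.
Sellers receive Ps = 2155/36 + 34 = 3379/36; x' = 359 − 0.2·(2155/36) = 12493/36.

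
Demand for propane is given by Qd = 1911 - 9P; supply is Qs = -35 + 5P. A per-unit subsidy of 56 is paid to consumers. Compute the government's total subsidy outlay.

Pre-subsidy: 1911 - 9P = -35 + 5P gives P* = 139, Q* = 660.
With the rebate, buyers effectively pay Pb = Ps − 56, where Ps is the price sellers receive.
Demand in terms of Ps becomes Qd = 1911 − 9(Ps − 56) = 2415 - 9Ps. Setting this equal to supply: 2415 - 9Ps = -35 + 5Ps, so Ps = 175.
Buyers pay Pb = 175 − 56 = 119; Q' = -35 + 5·175 = 840.
Government outlay = subsidy × quantity = 56 × 840 = 47040.

Government cost = 47040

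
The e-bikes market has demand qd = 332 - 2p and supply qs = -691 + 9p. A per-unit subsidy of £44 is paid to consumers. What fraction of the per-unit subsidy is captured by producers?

Pre-subsidy: 332 - 2p = -691 + 9p gives p* = 93, q* = 146.
With the rebate, buyers effectively pay pb = ps − 44, where ps is the price sellers receive.
Demand in terms of ps becomes qd = 332 − 2(ps − 44) = 420 - 2ps. Setting this equal to supply: 420 - 2ps = -691 + 9ps, so ps = 101.
Buyers pay pb = 101 − 44 = 57; q' = -691 + 9·101 = 218.
Buyers' price falls by p* − pb = 93 − 57 = 36; sellers' price rises by ps − p* = 101 − 93 = 8.
So producers capture 8/44 = 2/11 of each unit of subsidy.

Producer share = 2/11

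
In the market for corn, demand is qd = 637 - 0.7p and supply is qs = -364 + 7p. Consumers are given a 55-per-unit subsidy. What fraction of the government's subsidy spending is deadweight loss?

Pre-subsidy: 637 - 0.7p = -364 + 7p gives p* = 130, q* = 546.
With the rebate, buyers effectively pay pb = ps − 55, where ps is the price sellers receive.
Demand in terms of ps becomes qd = 637 − 0.7(ps − 55) = 675.5 - 0.7ps. Setting this equal to supply: 675.5 - 0.7ps = -364 + 7ps, so ps = 135.
Buyers pay pb = 135 − 55 = 80; q' = -364 + 7·135 = 581.
ΔCS = ½(546 + 581)(130 − 80) = 28175; ΔPS = ½(546 + 581)(135 − 130) = 2817.5.
Government spending = 55 × 581 = 31955.
DWL = ½ × 55 × (581 − 546) = 962.5; fraction = 962.5 / 31955 = 5/166.

DWL / government spending = 5/166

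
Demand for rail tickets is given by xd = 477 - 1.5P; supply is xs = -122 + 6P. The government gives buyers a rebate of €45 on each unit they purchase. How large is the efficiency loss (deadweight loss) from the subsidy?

Pre-subsidy: 477 - 1.5P = -122 + 6P gives P* = 1198/15, x* = 357.2.
With the rebate, buyers effectively pay Pb = Ps − 45, where Ps is the price sellers receive.
Demand in terms of Ps becomes xd = 477 − 1.5(Ps − 45) = 544.5 - 1.5Ps. Setting this equal to supply: 544.5 - 1.5Ps = -122 + 6Ps, so Ps = 1333/15.
Buyers pay Pb = 1333/15 − 45 = 658/15; x' = -122 + 6·(1333/15) = 411.2.
The subsidy expands output by 411.2 − 357.2 = 54 past the efficient level; on those units the gap between marginal cost and willingness to pay runs from 0 up to 45.
DWL = ½ × 45 × 54 = 1215.

Deadweight loss = €1215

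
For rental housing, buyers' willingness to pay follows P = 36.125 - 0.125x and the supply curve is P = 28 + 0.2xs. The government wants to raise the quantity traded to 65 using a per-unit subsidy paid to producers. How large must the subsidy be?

At x = 65, from the demand curve buyers pay Pb = 36.125 − 0.125·65 = 28; from the supply curve sellers need Ps = 28 + 0.2·65 = 41.
The subsidy must fill the gap: s = Ps − Pb = 41 − 28 = 13.

Required subsidy s = 13 per unit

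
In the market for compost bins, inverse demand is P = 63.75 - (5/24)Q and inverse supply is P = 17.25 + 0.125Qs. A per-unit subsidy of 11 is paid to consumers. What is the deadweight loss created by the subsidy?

Deadweight loss = 181.5

Pre-subsidy: 63.75 - (5/24)Q = 17.25 + 0.125Q gives Q* = 139.5 and P* = 34.6875.
With the rebate, buyers effectively pay Pb = Ps − 11, where Ps is the price sellers receive.
On the curves, Pb = 63.75 - (5/24)Q and Ps = 17.25 + 0.125Q; the wedge Ps − Pb = 11 gives 17.25 + 0.125Q − (63.75 - (5/24)Q) = 11, so Q' = 172.5.
Then Pb = 63.75 − (5/24)·172.5 = 27.8125 and Ps = 17.25 + 0.125·172.5 = 38.8125.
The subsidy expands output by 172.5 − 139.5 = 33 past the efficient level; on those units the gap between marginal cost and willingness to pay runs from 0 up to 11.
DWL = ½ × 11 × 33 = 181.5.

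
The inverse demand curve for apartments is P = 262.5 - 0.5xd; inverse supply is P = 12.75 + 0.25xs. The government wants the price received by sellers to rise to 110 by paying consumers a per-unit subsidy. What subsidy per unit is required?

Required subsidy s = 42 per unit

At a seller price of 110, quantity supplied is -51 + 4·110 = 389.
Buyers absorb 389 only when they pay Pb = 262.5 − 0.5·389 = 68.
s = Ps − Pb = 110 − 68 = 42.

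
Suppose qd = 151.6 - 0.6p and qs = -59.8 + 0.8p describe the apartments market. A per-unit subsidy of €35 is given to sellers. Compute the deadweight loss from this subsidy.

Pre-subsidy: 151.6 - 0.6p = -59.8 + 0.8p gives p* = 151, q* = 61.
With the subsidy, sellers receive ps = pb + 35 for each unit, where pb is the price buyers pay.
Supply in terms of pb becomes qs = -59.8 + 0.8(pb + 35) = -31.8 + 0.8pb. Setting this equal to demand: 151.6 - 0.6pb = -31.8 + 0.8pb, so pb = 131.
Sellers receive ps = 131 + 35 = 166; q' = 151.6 − 0.6·131 = 73.
The subsidy expands output by 73 − 61 = 12 past the efficient level; on those units the gap between marginal cost and willingness to pay runs from 0 up to 35.
DWL = ½ × 35 × 12 = 210.

Deadweight loss = €210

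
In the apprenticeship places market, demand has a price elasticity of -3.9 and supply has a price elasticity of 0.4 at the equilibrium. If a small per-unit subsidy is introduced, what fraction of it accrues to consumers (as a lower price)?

Consumer share = 4/43

For a small subsidy around the equilibrium, the benefit split depends on the relative slopes, which at a point are proportional to the elasticities.
Buyer share = εs/(εs + |εd|) = 0.4/(0.4 + 3.9) = 4/43; seller share = |εd|/(εs + |εd|) = 39/43.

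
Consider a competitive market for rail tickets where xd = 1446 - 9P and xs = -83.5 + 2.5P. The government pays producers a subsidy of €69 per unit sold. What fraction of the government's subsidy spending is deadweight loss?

Pre-subsidy: 1446 - 9P = -83.5 + 2.5P gives P* = 133, x* = 249.
With the subsidy, sellers receive Ps = Pb + 69 for each unit, where Pb is the price buyers pay.
Supply in terms of Pb becomes xs = -83.5 + 2.5(Pb + 69) = 89 + 2.5Pb. Setting this equal to demand: 1446 - 9Pb = 89 + 2.5Pb, so Pb = 118.
Sellers receive Ps = 118 + 69 = 187; x' = 1446 − 9·118 = 384.
ΔCS = ½(249 + 384)(133 − 118) = 4747.5; ΔPS = ½(249 + 384)(187 − 133) = 17091.
Government spending = 69 × 384 = 26496.
DWL = ½ × 69 × (384 − 249) = 4657.5; fraction = 4657.5 / 26496 = 0.17578125.

DWL / government spending = 0.17578125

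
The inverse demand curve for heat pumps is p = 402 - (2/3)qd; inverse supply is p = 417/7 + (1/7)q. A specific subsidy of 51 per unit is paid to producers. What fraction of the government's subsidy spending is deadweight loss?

DWL / government spending = 7/108

Pre-subsidy: 402 - (2/3)q = 417/7 + (1/7)q gives q* = 423 and p* = 120.
With the subsidy, sellers receive ps = pb + 51 for each unit, where pb is the price buyers pay.
On the curves, pb = 402 - (2/3)q and ps = 417/7 + (1/7)q; the wedge ps − pb = 51 gives 417/7 + (1/7)q − (402 - (2/3)q) = 51, so q' = 486.
Then pb = 402 − (2/3)·486 = 78 and ps = 417/7 + (1/7)·486 = 129.
ΔCS = ½(423 + 486)(120 − 78) = 19089; ΔPS = ½(423 + 486)(129 − 120) = 4090.5.
Government spending = 51 × 486 = 24786.
DWL = ½ × 51 × (486 − 423) = 1606.5; fraction = 1606.5 / 24786 = 7/108.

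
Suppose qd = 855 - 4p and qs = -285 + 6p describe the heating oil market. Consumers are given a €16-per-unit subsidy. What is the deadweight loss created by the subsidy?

Pre-subsidy: 855 - 4p = -285 + 6p gives p* = 114, q* = 399.
With the rebate, buyers effectively pay pb = ps − 16, where ps is the price sellers receive.
Demand in terms of ps becomes qd = 855 − 4(ps − 16) = 919 - 4ps. Setting this equal to supply: 919 - 4ps = -285 + 6ps, so ps = 120.4.
Buyers pay pb = 120.4 − 16 = 104.4; q' = -285 + 6·120.4 = 437.4.
The subsidy expands output by 437.4 − 399 = 38.4 past the efficient level; on those units the gap between marginal cost and willingness to pay runs from 0 up to 16.
DWL = ½ × 16 × 38.4 = 307.2.

Deadweight loss = €307.2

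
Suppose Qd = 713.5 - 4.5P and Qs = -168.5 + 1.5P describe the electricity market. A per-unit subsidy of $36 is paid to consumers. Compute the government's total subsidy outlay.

Government cost = $3330

Pre-subsidy: 713.5 - 4.5P = -168.5 + 1.5P gives P* = 147, Q* = 52.
With the rebate, buyers effectively pay Pb = Ps − 36, where Ps is the price sellers receive.
Demand in terms of Ps becomes Qd = 713.5 − 4.5(Ps − 36) = 875.5 - 4.5Ps. Setting this equal to supply: 875.5 - 4.5Ps = -168.5 + 1.5Ps, so Ps = 174.
Buyers pay Pb = 174 − 36 = 138; Q' = -168.5 + 1.5·174 = 92.5.
Government outlay = subsidy × quantity = 36 × 92.5 = 3330.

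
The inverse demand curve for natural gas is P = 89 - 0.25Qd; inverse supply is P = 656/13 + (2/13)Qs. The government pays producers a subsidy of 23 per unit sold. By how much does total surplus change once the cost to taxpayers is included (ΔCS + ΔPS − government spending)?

Pre-subsidy: 89 - 0.25Q = 656/13 + (2/13)Q gives Q* = 668/7 and P* = 456/7.
With the subsidy, sellers receive Ps = Pb + 23 for each unit, where Pb is the price buyers pay.
On the curves, Pb = 89 - 0.25Q and Ps = 656/13 + (2/13)Q; the wedge Ps − Pb = 23 gives 656/13 + (2/13)Q − (89 - 0.25Q) = 23, so Q' = 3200/21.
Then Pb = 89 − 0.25·(3200/21) = 1069/21 and Ps = 656/13 + (2/13)·(3200/21) = 1552/21.
ΔCS = ½(668/7 + 3200/21)(456/7 − 1069/21) = 777998/441; ΔPS = ½(668/7 + 3200/21)(1552/21 − 456/7) = 478768/441.
Government spending = 23 × 3200/21 = 73600/21.
Net change = 777998/441 + 478768/441 − 73600/21 = -13754/21. The loss equals the DWL triangle ½·23·1196/21.

Net change in total surplus = -13754/21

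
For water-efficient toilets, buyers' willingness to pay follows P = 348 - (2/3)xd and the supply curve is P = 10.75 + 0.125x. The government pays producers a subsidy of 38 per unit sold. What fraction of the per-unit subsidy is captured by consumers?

Consumer share = 16/19

Pre-subsidy: 348 - (2/3)x = 10.75 + 0.125x gives x* = 426 and P* = 64.
With the subsidy, sellers receive Ps = Pb + 38 for each unit, where Pb is the price buyers pay.
On the curves, Pb = 348 - (2/3)x and Ps = 10.75 + 0.125x; the wedge Ps − Pb = 38 gives 10.75 + 0.125x − (348 - (2/3)x) = 38, so x' = 474.
Then Pb = 348 − (2/3)·474 = 32 and Ps = 10.75 + 0.125·474 = 70.
Buyers' price falls by P* − Pb = 64 − 32 = 32; sellers' price rises by Ps − P* = 70 − 64 = 6.
So consumers capture 32/38 = 16/19 of each unit of subsidy.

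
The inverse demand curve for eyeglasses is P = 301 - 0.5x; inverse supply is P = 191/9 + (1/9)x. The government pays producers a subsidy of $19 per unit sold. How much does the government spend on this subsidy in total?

Government cost = 102182/11

Pre-subsidy: 301 - 0.5x = 191/9 + (1/9)x gives x* = 5036/11 and P* = 793/11.
With the subsidy, sellers receive Ps = Pb + 19 for each unit, where Pb is the price buyers pay.
On the curves, Pb = 301 - 0.5x and Ps = 191/9 + (1/9)x; the wedge Ps − Pb = 19 gives 191/9 + (1/9)x − (301 - 0.5x) = 19, so x' = 5378/11.
Then Pb = 301 − 0.5·(5378/11) = 622/11 and Ps = 191/9 + (1/9)·(5378/11) = 831/11.
Government outlay = subsidy × quantity = 19 × 5378/11 = 102182/11.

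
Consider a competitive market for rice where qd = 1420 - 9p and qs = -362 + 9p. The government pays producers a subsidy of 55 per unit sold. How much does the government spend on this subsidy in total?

Pre-subsidy: 1420 - 9p = -362 + 9p gives p* = 99, q* = 529.
With the subsidy, sellers receive ps = pb + 55 for each unit, where pb is the price buyers pay.
Supply in terms of pb becomes qs = -362 + 9(pb + 55) = 133 + 9pb. Setting this equal to demand: 1420 - 9pb = 133 + 9pb, so pb = 71.5.
Sellers receive ps = 71.5 + 55 = 126.5; q' = 1420 − 9·71.5 = 776.5.
Government outlay = subsidy × quantity = 55 × 776.5 = 42707.5.

Government cost = 42707.5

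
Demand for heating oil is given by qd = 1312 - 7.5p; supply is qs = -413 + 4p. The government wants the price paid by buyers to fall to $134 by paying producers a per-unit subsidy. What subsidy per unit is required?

At a buyer price of 134, quantity demanded is 1312 − 7.5·134 = 307.
Sellers supply 307 only when they receive ps with -413 + 4·ps = 307, i.e. ps = 180.
s = ps − pb = 180 − 134 = 46.

Required subsidy s = $46 per unit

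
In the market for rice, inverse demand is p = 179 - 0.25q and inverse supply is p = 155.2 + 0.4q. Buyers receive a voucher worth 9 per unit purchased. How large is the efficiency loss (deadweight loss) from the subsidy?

Deadweight loss = 810/13

Pre-subsidy: 179 - 0.25q = 155.2 + 0.4q gives q* = 476/13 and p* = 2208/13.
With the rebate, buyers effectively pay pb = ps − 9, where ps is the price sellers receive.
On the curves, pb = 179 - 0.25q and ps = 155.2 + 0.4q; the wedge ps − pb = 9 gives 155.2 + 0.4q − (179 - 0.25q) = 9, so q' = 656/13.
Then pb = 179 − 0.25·(656/13) = 2163/13 and ps = 155.2 + 0.4·(656/13) = 2280/13.
The subsidy expands output by 656/13 − 476/13 = 180/13 past the efficient level; on those units the gap between marginal cost and willingness to pay runs from 0 up to 9.
DWL = ½ × 9 × 180/13 = 810/13.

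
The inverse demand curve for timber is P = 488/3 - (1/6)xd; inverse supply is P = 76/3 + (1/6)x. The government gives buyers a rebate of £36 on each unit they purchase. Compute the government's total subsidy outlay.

Pre-subsidy: 488/3 - (1/6)x = 76/3 + (1/6)x gives x* = 412 and P* = 94.
With the rebate, buyers effectively pay Pb = Ps − 36, where Ps is the price sellers receive.
On the curves, Pb = 488/3 - (1/6)x and Ps = 76/3 + (1/6)x; the wedge Ps − Pb = 36 gives 76/3 + (1/6)x − (488/3 - (1/6)x) = 36, so x' = 520.
Then Pb = 488/3 − (1/6)·520 = 76 and Ps = 76/3 + (1/6)·520 = 112.
Government outlay = subsidy × quantity = 36 × 520 = 18720.

Government cost = £18720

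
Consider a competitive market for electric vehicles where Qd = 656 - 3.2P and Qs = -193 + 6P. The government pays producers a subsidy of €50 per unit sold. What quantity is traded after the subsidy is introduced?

Q' = 10696/23

Pre-subsidy: 656 - 3.2P = -193 + 6P gives P* = 4245/46, Q* = 8296/23.
With the subsidy, sellers receive Ps = Pb + 50 for each unit, where Pb is the price buyers pay.
Supply in terms of Pb becomes Qs = -193 + 6(Pb + 50) = 107 + 6Pb. Setting this equal to demand: 656 - 3.2Pb = 107 + 6Pb, so Pb = 2745/46.
Sellers receive Ps = 2745/46 + 50 = 5045/46; Q' = 656 − 3.2·(2745/46) = 10696/23.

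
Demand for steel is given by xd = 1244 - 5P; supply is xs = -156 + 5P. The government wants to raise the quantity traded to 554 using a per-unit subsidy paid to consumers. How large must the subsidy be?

Required subsidy s = 4 per unit

At x = 554, invert demand for the buyer price: Pb = (1244 − 554)/5 = 138; invert supply for the seller price: Ps = (554 − (-156))/5 = 142.
The subsidy must fill the gap: s = Ps − Pb = 142 − 138 = 4.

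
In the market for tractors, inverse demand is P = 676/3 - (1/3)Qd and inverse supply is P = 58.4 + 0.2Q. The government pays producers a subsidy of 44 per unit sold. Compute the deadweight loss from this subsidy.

Deadweight loss = 1815

Pre-subsidy: 676/3 - (1/3)Q = 58.4 + 0.2Q gives Q* = 313 and P* = 121.
With the subsidy, sellers receive Ps = Pb + 44 for each unit, where Pb is the price buyers pay.
On the curves, Pb = 676/3 - (1/3)Q and Ps = 58.4 + 0.2Q; the wedge Ps − Pb = 44 gives 58.4 + 0.2Q − (676/3 - (1/3)Q) = 44, so Q' = 395.5.
Then Pb = 676/3 − (1/3)·395.5 = 93.5 and Ps = 58.4 + 0.2·395.5 = 137.5.
The subsidy expands output by 395.5 − 313 = 82.5 past the efficient level; on those units the gap between marginal cost and willingness to pay runs from 0 up to 44.
DWL = ½ × 44 × 82.5 = 1815.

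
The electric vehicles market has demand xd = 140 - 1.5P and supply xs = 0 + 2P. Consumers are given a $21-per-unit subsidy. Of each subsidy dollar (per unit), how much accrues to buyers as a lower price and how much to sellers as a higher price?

Pre-subsidy: 140 - 1.5P = 0 + 2P gives P* = 40, x* = 80.
With the rebate, buyers effectively pay Pb = Ps − 21, where Ps is the price sellers receive.
Demand in terms of Ps becomes xd = 140 − 1.5(Ps − 21) = 171.5 - 1.5Ps. Setting this equal to supply: 171.5 - 1.5Ps = 0 + 2Ps, so Ps = 49.
Buyers pay Pb = 49 − 21 = 28; x' = 0 + 2·49 = 98.
Buyers' price falls by P* − Pb = 40 − 28 = 12; sellers' price rises by Ps − P* = 49 − 40 = 9.

Buyers gain $12 per unit; sellers gain $9 per unit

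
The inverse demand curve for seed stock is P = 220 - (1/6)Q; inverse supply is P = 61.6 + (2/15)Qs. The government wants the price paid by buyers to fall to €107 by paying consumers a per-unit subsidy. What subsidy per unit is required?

Required subsidy s = €45 per unit

At a buyer price of 107, quantity demanded is 1320 − 6·107 = 678.
Sellers supply 678 only when they receive Ps = 61.6 + (2/15)·678 = 152.
s = Ps − Pb = 152 − 107 = 45.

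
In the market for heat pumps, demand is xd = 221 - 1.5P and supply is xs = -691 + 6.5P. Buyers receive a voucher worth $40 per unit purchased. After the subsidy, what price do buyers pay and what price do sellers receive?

Pre-subsidy: 221 - 1.5P = -691 + 6.5P gives P* = 114, x* = 50.
With the rebate, buyers effectively pay Pb = Ps − 40, where Ps is the price sellers receive.
Demand in terms of Ps becomes xd = 221 − 1.5(Ps − 40) = 281 - 1.5Ps. Setting this equal to supply: 281 - 1.5Ps = -691 + 6.5Ps, so Ps = 121.5.
Buyers pay Pb = 121.5 − 40 = 81.5; x' = -691 + 6.5·121.5 = 98.75.

Buyers pay $81.5; sellers receive $121.5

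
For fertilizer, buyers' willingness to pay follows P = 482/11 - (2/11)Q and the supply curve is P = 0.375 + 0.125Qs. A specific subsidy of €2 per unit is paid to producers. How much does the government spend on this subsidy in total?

Pre-subsidy: 482/11 - (2/11)Q = 0.375 + 0.125Q gives Q* = 3823/27 and P* = 488/27.
With the subsidy, sellers receive Ps = Pb + 2 for each unit, where Pb is the price buyers pay.
On the curves, Pb = 482/11 - (2/11)Q and Ps = 0.375 + 0.125Q; the wedge Ps − Pb = 2 gives 0.375 + 0.125Q − (482/11 - (2/11)Q) = 2, so Q' = 1333/9.
Then Pb = 482/11 − (2/11)·(1333/9) = 152/9 and Ps = 0.375 + 0.125·(1333/9) = 170/9.
Government outlay = subsidy × quantity = 2 × 1333/9 = 2666/9.

Government cost = 2666/9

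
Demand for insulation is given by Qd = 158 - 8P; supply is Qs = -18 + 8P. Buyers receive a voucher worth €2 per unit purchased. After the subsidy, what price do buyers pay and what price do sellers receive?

Buyers pay €10; sellers receive €12

Pre-subsidy: 158 - 8P = -18 + 8P gives P* = 11, Q* = 70.
With the rebate, buyers effectively pay Pb = Ps − 2, where Ps is the price sellers receive.
Demand in terms of Ps becomes Qd = 158 − 8(Ps − 2) = 174 - 8Ps. Setting this equal to supply: 174 - 8Ps = -18 + 8Ps, so Ps = 12.
Buyers pay Pb = 12 − 2 = 10; Q' = -18 + 8·12 = 78.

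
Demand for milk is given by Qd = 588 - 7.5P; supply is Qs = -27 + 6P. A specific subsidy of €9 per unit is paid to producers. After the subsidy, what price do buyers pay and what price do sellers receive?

Buyers pay 374/9; sellers receive 455/9

Pre-subsidy: 588 - 7.5P = -27 + 6P gives P* = 410/9, Q* = 739/3.
With the subsidy, sellers receive Ps = Pb + 9 for each unit, where Pb is the price buyers pay.
Supply in terms of Pb becomes Qs = -27 + 6(Pb + 9) = 27 + 6Pb. Setting this equal to demand: 588 - 7.5Pb = 27 + 6Pb, so Pb = 374/9.
Sellers receive Ps = 374/9 + 9 = 455/9; Q' = 588 − 7.5·(374/9) = 829/3.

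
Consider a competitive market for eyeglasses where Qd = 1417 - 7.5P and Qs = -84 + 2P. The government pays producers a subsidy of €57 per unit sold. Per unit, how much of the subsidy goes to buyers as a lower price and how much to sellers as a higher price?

Pre-subsidy: 1417 - 7.5P = -84 + 2P gives P* = 158, Q* = 232.
With the subsidy, sellers receive Ps = Pb + 57 for each unit, where Pb is the price buyers pay.
Supply in terms of Pb becomes Qs = -84 + 2(Pb + 57) = 30 + 2Pb. Setting this equal to demand: 1417 - 7.5Pb = 30 + 2Pb, so Pb = 146.
Sellers receive Ps = 146 + 57 = 203; Q' = 1417 − 7.5·146 = 322.
Buyers' price falls by P* − Pb = 158 − 146 = 12; sellers' price rises by Ps − P* = 203 − 158 = 45.

Buyers gain €12 per unit; sellers gain €45 per unit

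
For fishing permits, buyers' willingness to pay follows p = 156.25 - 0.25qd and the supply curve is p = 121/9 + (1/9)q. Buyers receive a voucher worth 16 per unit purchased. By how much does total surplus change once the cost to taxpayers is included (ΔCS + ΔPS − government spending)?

Net change in total surplus = -4608/13

Pre-subsidy: 156.25 - 0.25q = 121/9 + (1/9)q gives q* = 5141/13 and p* = 746/13.
With the rebate, buyers effectively pay pb = ps − 16, where ps is the price sellers receive.
On the curves, pb = 156.25 - 0.25q and ps = 121/9 + (1/9)q; the wedge ps − pb = 16 gives 121/9 + (1/9)q − (156.25 - 0.25q) = 16, so q' = 5717/13.
Then pb = 156.25 − 0.25·(5717/13) = 602/13 and ps = 121/9 + (1/9)·(5717/13) = 810/13.
ΔCS = ½(5141/13 + 5717/13)(746/13 − 602/13) = 781776/169; ΔPS = ½(5141/13 + 5717/13)(810/13 − 746/13) = 347456/169.
Government spending = 16 × 5717/13 = 91472/13.
Net change = 781776/169 + 347456/169 − 91472/13 = -4608/13. The loss equals the DWL triangle ½·16·576/13.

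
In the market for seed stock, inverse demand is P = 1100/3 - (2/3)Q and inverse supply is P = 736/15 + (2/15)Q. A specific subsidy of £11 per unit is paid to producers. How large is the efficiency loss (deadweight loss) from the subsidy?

Pre-subsidy: 1100/3 - (2/3)Q = 736/15 + (2/15)Q gives Q* = 397 and P* = 102.
With the subsidy, sellers receive Ps = Pb + 11 for each unit, where Pb is the price buyers pay.
On the curves, Pb = 1100/3 - (2/3)Q and Ps = 736/15 + (2/15)Q; the wedge Ps − Pb = 11 gives 736/15 + (2/15)Q − (1100/3 - (2/3)Q) = 11, so Q' = 410.75.
Then Pb = 1100/3 − (2/3)·410.75 = 557/6 and Ps = 736/15 + (2/15)·410.75 = 623/6.
The subsidy expands output by 410.75 − 397 = 13.75 past the efficient level; on those units the gap between marginal cost and willingness to pay runs from 0 up to 11.
DWL = ½ × 11 × 13.75 = 75.625.

Deadweight loss = £75.625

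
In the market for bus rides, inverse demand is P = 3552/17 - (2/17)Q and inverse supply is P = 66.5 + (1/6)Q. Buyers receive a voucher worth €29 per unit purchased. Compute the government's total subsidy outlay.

Government cost = €17487

Pre-subsidy: 3552/17 - (2/17)Q = 66.5 + (1/6)Q gives Q* = 501 and P* = 150.
With the rebate, buyers effectively pay Pb = Ps − 29, where Ps is the price sellers receive.
On the curves, Pb = 3552/17 - (2/17)Q and Ps = 66.5 + (1/6)Q; the wedge Ps − Pb = 29 gives 66.5 + (1/6)Q − (3552/17 - (2/17)Q) = 29, so Q' = 603.
Then Pb = 3552/17 − (2/17)·603 = 138 and Ps = 66.5 + (1/6)·603 = 167.
Government outlay = subsidy × quantity = 29 × 603 = 17487.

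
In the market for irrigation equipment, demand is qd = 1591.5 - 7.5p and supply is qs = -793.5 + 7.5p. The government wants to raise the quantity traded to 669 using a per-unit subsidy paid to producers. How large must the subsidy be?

At q = 669, invert demand for the buyer price: pb = (1591.5 − 669)/7.5 = 123; invert supply for the seller price: ps = (669 − (-793.5))/7.5 = 195.
The subsidy must fill the gap: s = ps − pb = 195 − 123 = 72.

Required subsidy s = 72 per unit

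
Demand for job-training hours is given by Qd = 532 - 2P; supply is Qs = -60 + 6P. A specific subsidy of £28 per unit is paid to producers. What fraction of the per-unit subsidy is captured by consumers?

Consumer share = 0.75

Pre-subsidy: 532 - 2P = -60 + 6P gives P* = 74, Q* = 384.
With the subsidy, sellers receive Ps = Pb + 28 for each unit, where Pb is the price buyers pay.
Supply in terms of Pb becomes Qs = -60 + 6(Pb + 28) = 108 + 6Pb. Setting this equal to demand: 532 - 2Pb = 108 + 6Pb, so Pb = 53.
Sellers receive Ps = 53 + 28 = 81; Q' = 532 − 2·53 = 426.
Buyers' price falls by P* − Pb = 74 − 53 = 21; sellers' price rises by Ps − P* = 81 − 74 = 7.
So consumers capture 21/28 = 0.75 of each unit of subsidy.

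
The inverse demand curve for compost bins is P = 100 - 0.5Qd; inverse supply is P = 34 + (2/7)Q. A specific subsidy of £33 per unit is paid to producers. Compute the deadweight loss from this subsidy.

Deadweight loss = £693

Pre-subsidy: 100 - 0.5Q = 34 + (2/7)Q gives Q* = 84 and P* = 58.
With the subsidy, sellers receive Ps = Pb + 33 for each unit, where Pb is the price buyers pay.
On the curves, Pb = 100 - 0.5Q and Ps = 34 + (2/7)Q; the wedge Ps − Pb = 33 gives 34 + (2/7)Q − (100 - 0.5Q) = 33, so Q' = 126.
Then Pb = 100 − 0.5·126 = 37 and Ps = 34 + (2/7)·126 = 70.
The subsidy expands output by 126 − 84 = 42 past the efficient level; on those units the gap between marginal cost and willingness to pay runs from 0 up to 33.
DWL = ½ × 33 × 42 = 693.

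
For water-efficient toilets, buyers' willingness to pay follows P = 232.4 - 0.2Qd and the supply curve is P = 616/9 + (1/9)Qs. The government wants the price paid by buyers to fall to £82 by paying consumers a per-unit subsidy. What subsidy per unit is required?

Required subsidy s = £70 per unit

At a buyer price of 82, quantity demanded is 1162 − 5·82 = 752.
Sellers supply 752 only when they receive Ps = 616/9 + (1/9)·752 = 152.
s = Ps − Pb = 152 − 82 = 70.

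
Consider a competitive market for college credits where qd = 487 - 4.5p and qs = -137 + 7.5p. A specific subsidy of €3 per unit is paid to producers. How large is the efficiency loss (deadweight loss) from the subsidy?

Deadweight loss = €12.65625

Pre-subsidy: 487 - 4.5p = -137 + 7.5p gives p* = 52, q* = 253.
With the subsidy, sellers receive ps = pb + 3 for each unit, where pb is the price buyers pay.
Supply in terms of pb becomes qs = -137 + 7.5(pb + 3) = -114.5 + 7.5pb. Setting this equal to demand: 487 - 4.5pb = -114.5 + 7.5pb, so pb = 50.125.
Sellers receive ps = 50.125 + 3 = 53.125; q' = 487 − 4.5·50.125 = 261.4375.
The subsidy expands output by 261.4375 − 253 = 8.4375 past the efficient level; on those units the gap between marginal cost and willingness to pay runs from 0 up to 3.
DWL = ½ × 3 × 8.4375 = 12.65625.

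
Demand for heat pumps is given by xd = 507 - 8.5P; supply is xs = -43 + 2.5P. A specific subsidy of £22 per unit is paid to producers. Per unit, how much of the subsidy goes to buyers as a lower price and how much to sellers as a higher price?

Pre-subsidy: 507 - 8.5P = -43 + 2.5P gives P* = 50, x* = 82.
With the subsidy, sellers receive Ps = Pb + 22 for each unit, where Pb is the price buyers pay.
Supply in terms of Pb becomes xs = -43 + 2.5(Pb + 22) = 12 + 2.5Pb. Setting this equal to demand: 507 - 8.5Pb = 12 + 2.5Pb, so Pb = 45.
Sellers receive Ps = 45 + 22 = 67; x' = 507 − 8.5·45 = 124.5.
Buyers' price falls by P* − Pb = 50 − 45 = 5; sellers' price rises by Ps − P* = 67 − 50 = 17.

Buyers gain £5 per unit; sellers gain £17 per unit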